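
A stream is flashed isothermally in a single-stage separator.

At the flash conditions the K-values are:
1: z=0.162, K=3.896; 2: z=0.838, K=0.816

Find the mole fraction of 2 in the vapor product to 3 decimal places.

y_2 = 0.767

Binary case is linear: z₁(K₁−1)(1+ψ(K₂−1)) + z₂(K₂−1)(1+ψ(K₁−1)) = 0
⇒ ψ = [z₁(K₁−1)+z₂(K₂−1)] / [−(K₁−1)(K₂−1)] = 0.3150/0.5329 = 0.591
Compositions from xᵢ = zᵢ/(1+ψ(Kᵢ−1)), yᵢ = Kᵢxᵢ:
  1: x = 0.060, y = 0.233
  2: x = 0.940, y = 0.767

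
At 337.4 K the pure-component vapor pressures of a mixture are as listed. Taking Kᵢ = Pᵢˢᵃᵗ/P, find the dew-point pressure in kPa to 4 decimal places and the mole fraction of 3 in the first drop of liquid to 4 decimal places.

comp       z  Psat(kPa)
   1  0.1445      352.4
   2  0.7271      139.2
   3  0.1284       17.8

Pdew = 77.8395 kPa, x_3 = 0.5615

At the dew point ψ → 1, so Σzᵢ/Kᵢ = 1 with Kᵢ = Pᵢˢᵃᵗ/P ⇒ 1/P = Σzᵢ/Pᵢˢᵃᵗ.
1/P = 0.1445/352.4 + 0.7271/139.2 + 0.1284/17.8 = 0.0128469 ⇒ P = 77.8395 kPa
xᵢ = zᵢP/Pᵢˢᵃᵗ ⇒ x_3 = 0.1284·77.8395/17.8 = 0.5615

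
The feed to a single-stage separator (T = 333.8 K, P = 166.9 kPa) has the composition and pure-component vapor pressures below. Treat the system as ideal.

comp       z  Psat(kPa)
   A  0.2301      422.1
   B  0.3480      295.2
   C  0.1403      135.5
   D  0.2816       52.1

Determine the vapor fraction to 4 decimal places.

ψ = 0.6110

Raoult's law: Kᵢ = Pᵢˢᵃᵗ/P = Pᵢˢᵃᵗ/166.9.
  K_A = 422.1/166.9 = 2.529059, K_B = 295.2/166.9 = 1.768724, K_C = 135.5/166.9 = 0.811863, K_D = 52.1/166.9 = 0.312163
Rachford–Rice: g(ψ) = Σ zᵢ(Kᵢ−1)/(1+ψ(Kᵢ−1)) = 0.
Check two-phase: ΣzᵢKᵢ = 1.3993 > 1 and Σzᵢ/Kᵢ = 1.3626 > 1, so g(0) = 0.3993 > 0 and g(1) = -0.3626 < 0.
Newton iteration, ψ⁰ = 0.5:
  ψ = 0.5000: g = 0.06827, g' = -0.5957 → ψ = 0.6146
  ψ = 0.6146: g = -0.00234, g' = -0.6440 → ψ = 0.6110
Converged at ψ = 0.6110.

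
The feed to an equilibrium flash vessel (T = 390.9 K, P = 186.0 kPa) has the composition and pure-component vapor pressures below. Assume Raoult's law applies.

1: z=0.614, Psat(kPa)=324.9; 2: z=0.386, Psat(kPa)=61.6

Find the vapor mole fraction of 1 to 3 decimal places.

Raoult's law: Kᵢ = Pᵢˢᵃᵗ/P = Pᵢˢᵃᵗ/186.0.
  K_1 = 324.9/186.0 = 1.74677, K_2 = 61.6/186.0 = 0.33118
Rachford–Rice: g(V/F) = Σ zᵢ(Kᵢ−1)/(1+V/F(Kᵢ−1)) = 0.
Feasibility: ΣzᵢKᵢ = 1.200, Σzᵢ/Kᵢ = 1.517 — both > 1, two phases present.
Iterate (Newton) starting at V/F = 0.5:
  V/F = 0.500: g = -0.0540, g' = -0.571 → V/F = 0.405
  V/F = 0.405: g = -0.0023, g' = -0.527 → V/F = 0.401
Converged at V/F = 0.401.
Compositions from xᵢ = zᵢ/(1+V/F(Kᵢ−1)), yᵢ = Kᵢxᵢ:
  1: x = 0.472, y = 0.825
  2: x = 0.528, y = 0.175

y_1 = 0.825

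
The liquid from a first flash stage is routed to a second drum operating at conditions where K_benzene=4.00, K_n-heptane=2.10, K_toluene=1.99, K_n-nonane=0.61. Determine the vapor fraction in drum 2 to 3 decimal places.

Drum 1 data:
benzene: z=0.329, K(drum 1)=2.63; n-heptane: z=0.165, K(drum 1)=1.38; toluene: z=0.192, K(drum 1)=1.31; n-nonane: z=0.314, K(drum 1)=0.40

Drum 1:
Rachford–Rice: g(ψ₁) = Σ zᵢ(Kᵢ−1)/(1+ψ₁(Kᵢ−1)) = 0.
g(0) = ΣzᵢKᵢ − 1 = 0.470 and g(1) = 1 − Σzᵢ/Kᵢ = -0.176, so a root lies in (0, 1).
Newton iteration, ψ₁⁰ = 0.66:
  ψ₁ = 0.660: g = 0.0460, g' = -0.541 → ψ₁ = 0.745
  ψ₁ = 0.745: g = -0.0013, g' = -0.575 → ψ₁ = 0.743
Converged at ψ₁ = 0.743.
Drum-1 compositions:
  benzene: x = 0.149, y = 0.391
  n-heptane: x = 0.129, y = 0.178
  toluene: x = 0.156, y = 0.204
  n-nonane: x = 0.566, y = 0.227
Drum-2 feed = drum-1 liquid: z₂ = (0.1488, 0.1287, 0.1561, 0.5664).
Drum 2:
Rachford–Rice: g(ψ₂) = Σ zᵢ(Kᵢ−1)/(1+ψ₂(Kᵢ−1)) = 0.
Feasibility: ΣzᵢKᵢ = 1.522, Σzᵢ/Kᵢ = 1.105 — both > 1, two phases present.
Newton iteration, ψ₂⁰ = 0.43:
  ψ₂ = 0.430: g = 0.1340, g' = -0.527 → ψ₂ = 0.684
  ψ₂ = 0.684: g = 0.0177, g' = -0.409 → ψ₂ = 0.728
Converged at ψ₂ = 0.728.
  benzene: x = 0.047, y = 0.187
  n-heptane: x = 0.071, y = 0.150
  toluene: x = 0.091, y = 0.180
  n-nonane: x = 0.791, y = 0.483

V/F (drum 2) = 0.728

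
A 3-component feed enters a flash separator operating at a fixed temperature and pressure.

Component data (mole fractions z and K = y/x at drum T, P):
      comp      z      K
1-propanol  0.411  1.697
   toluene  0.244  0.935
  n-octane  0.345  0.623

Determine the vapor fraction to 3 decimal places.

Newton iteration, ψ⁰ = 0.59:
  ψ = 0.590: g = 0.0192, g' = -0.182 → ψ = 0.695
  ψ = 0.695: g = 0.0001, g' = -0.182 → ψ = 0.696
Converged at ψ = 0.696.

ψ = 0.696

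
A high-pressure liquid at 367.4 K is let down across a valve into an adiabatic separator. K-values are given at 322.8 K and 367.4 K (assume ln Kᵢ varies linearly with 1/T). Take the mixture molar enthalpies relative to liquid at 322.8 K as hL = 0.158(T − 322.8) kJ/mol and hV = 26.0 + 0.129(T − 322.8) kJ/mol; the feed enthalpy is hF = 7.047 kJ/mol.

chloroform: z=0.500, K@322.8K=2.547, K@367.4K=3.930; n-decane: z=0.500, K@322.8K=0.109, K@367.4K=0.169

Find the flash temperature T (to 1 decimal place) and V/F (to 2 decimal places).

T = 325.5 K, V/F = 0.26

Adiabatic flash: solve Rachford–Rice at each trial T, then check hF = ψ·hV(T) + (1−ψ)·hL(T).
  T = 322.8 K: K = (2.547, 0.109), RR gives ψ = 0.238, H_out = 6.187 kJ/mol
  T = 367.4 K: K = (3.930, 0.169), RR gives ψ = 0.431, H_out = 17.696 kJ/mol
  T = 345.1 K: K = (3.208, 0.138), RR gives ψ = 0.353, H_out = 12.484 kJ/mol
  T = 334.0 K: K = (2.871, 0.123), RR gives ψ = 0.303, H_out = 9.548 kJ/mol
  T = 328.4 K: K = (2.707, 0.116), RR gives ψ = 0.273, H_out = 7.929 kJ/mol
  T = 325.6 K: K = (2.626, 0.112), RR gives ψ = 0.256, H_out = 7.076 kJ/mol
  T = 324.2 K: K = (2.587, 0.111), RR gives ψ = 0.247, H_out = 6.636 kJ/mol
Linear interpolation between T = 324.2 (H_out = 6.636) and T = 325.6 (H_out = 7.076) on hF = 7.047 gives T ≈ 325.5 K, at which ψ = 0.26.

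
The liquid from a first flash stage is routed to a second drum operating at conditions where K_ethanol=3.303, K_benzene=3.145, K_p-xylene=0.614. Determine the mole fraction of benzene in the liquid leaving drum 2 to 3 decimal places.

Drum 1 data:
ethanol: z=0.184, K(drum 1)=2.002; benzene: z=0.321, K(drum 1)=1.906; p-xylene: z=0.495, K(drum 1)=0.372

x_benzene (drum 2) = 0.097

Drum 1:
Let ψ₁ = V/F and solve Σ zᵢ(Kᵢ−1)/(1+ψ₁(Kᵢ−1)) = 0.
Feasibility: ΣzᵢKᵢ = 1.164, Σzᵢ/Kᵢ = 1.591 — both > 1, two phases present.
Newton–Raphson from ψ₁ = 0.43:
  ψ₁ = 0.430: g = -0.0877, g' = -0.593 → ψ₁ = 0.282
  ψ₁ = 0.282: g = -0.0024, g' = -0.568 → ψ₁ = 0.278
Converged at ψ₁ = 0.278.
Drum-1 compositions:
  ethanol: x = 0.144, y = 0.288
  benzene: x = 0.256, y = 0.489
  p-xylene: x = 0.600, y = 0.223
Drum-2 feed = drum-1 liquid: z₂ = (0.1439, 0.2564, 0.5996).
Drum 2:
Material balance + equilibrium reduce to Σ zᵢ(Kᵢ−1)/(1+ψ₂(Kᵢ−1)) = 0.
g(0) = ΣzᵢKᵢ − 1 = 0.650 and g(1) = 1 − Σzᵢ/Kᵢ = -0.102, so a root lies in (0, 1).
Iterate (Newton) starting at ψ₂ = 0.32:
  ψ₂ = 0.320: g = 0.2530, g' = -0.784 → ψ₂ = 0.643
  ψ₂ = 0.643: g = 0.0572, g' = -0.491 → ψ₂ = 0.759
  ψ₂ = 0.759: g = 0.0026, g' = -0.451 → ψ₂ = 0.765
Converged at ψ₂ = 0.765.
  ethanol: x = 0.052, y = 0.172
  benzene: x = 0.097, y = 0.305
  p-xylene: x = 0.851, y = 0.522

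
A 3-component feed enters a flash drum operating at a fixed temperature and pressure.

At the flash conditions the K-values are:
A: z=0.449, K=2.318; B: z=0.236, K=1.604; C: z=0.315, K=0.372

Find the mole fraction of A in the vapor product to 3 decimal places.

y_A = 0.513

Rachford–Rice: g(β) = Σ zᵢ(Kᵢ−1)/(1+β(Kᵢ−1)) = 0.
Check two-phase: ΣzᵢKᵢ = 1.537 > 1 and Σzᵢ/Kᵢ = 1.188 > 1, so g(0) = 0.537 > 0 and g(1) = -0.188 < 0.
Iterate (Newton) starting at β = 0.5:
  β = 0.500: g = 0.1778, g' = -0.598 → β = 0.797
  β = 0.797: g = -0.0114, g' = -0.723 → β = 0.781
Converged at β = 0.781.
Compositions from xᵢ = zᵢ/(1+β(Kᵢ−1)), yᵢ = Kᵢxᵢ:
  A: x = 0.221, y = 0.513
  B: x = 0.160, y = 0.257
  C: x = 0.618, y = 0.230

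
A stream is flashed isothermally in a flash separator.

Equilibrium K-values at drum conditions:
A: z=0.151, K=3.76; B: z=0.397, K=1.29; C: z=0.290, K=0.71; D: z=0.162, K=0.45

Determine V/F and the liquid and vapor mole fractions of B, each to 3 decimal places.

V/F = 0.661, x_B = 0.333, y_B = 0.430

Rachford–Rice: g(V/F) = Σ zᵢ(Kᵢ−1)/(1+V/F(Kᵢ−1)) = 0.
Check two-phase: ΣzᵢKᵢ = 1.359 > 1 and Σzᵢ/Kᵢ = 1.116 > 1, so g(0) = 0.359 > 0 and g(1) = -0.116 < 0.
Newton–Raphson from V/F = 0.5:
  V/F = 0.500: g = 0.0544, g' = -0.355 → V/F = 0.653
  V/F = 0.653: g = 0.0027, g' = -0.327 → V/F = 0.661
Converged at V/F = 0.661.
Compositions from xᵢ = zᵢ/(1+V/F(Kᵢ−1)), yᵢ = Kᵢxᵢ:
  A: x = 0.053, y = 0.201
  B: x = 0.333, y = 0.430
  C: x = 0.359, y = 0.255
  D: x = 0.255, y = 0.115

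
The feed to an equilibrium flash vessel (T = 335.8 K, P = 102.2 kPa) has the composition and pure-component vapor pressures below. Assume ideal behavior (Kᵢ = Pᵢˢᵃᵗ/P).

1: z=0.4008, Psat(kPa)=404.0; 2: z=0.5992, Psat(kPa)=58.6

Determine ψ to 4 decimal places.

Raoult's law: Kᵢ = Pᵢˢᵃᵗ/P = Pᵢˢᵃᵗ/102.2.
  K_1 = 404.0/102.2 = 3.953033, K_2 = 58.6/102.2 = 0.573386
Binary case is linear: z₁(K₁−1)(1+ψ(K₂−1)) + z₂(K₂−1)(1+ψ(K₁−1)) = 0
⇒ ψ = [z₁(K₁−1)+z₂(K₂−1)] / [−(K₁−1)(K₂−1)] = 0.92795/1.25981 = 0.7366

ψ = 0.7366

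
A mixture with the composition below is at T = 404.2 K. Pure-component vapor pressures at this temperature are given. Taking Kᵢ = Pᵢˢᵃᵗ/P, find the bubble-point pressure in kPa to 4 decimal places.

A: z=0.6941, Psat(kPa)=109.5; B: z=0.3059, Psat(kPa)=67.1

Pbub = 96.5298 kPa

At the bubble point ψ → 0, so ΣzᵢKᵢ = 1 with Kᵢ = Pᵢˢᵃᵗ/P ⇒ P = ΣzᵢPᵢˢᵃᵗ.
P = 0.6941·109.5 + 0.3059·67.1 = 96.5298 kPa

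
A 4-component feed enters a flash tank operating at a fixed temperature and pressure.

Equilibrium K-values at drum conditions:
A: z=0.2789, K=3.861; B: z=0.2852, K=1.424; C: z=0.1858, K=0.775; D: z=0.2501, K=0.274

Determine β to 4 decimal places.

Rachford–Rice: g(β) = Σ zᵢ(Kᵢ−1)/(1+β(Kᵢ−1)) = 0.
Check two-phase: ΣzᵢKᵢ = 1.6955 > 1 and Σzᵢ/Kᵢ = 1.4250 > 1, so g(0) = 0.6955 > 0 and g(1) = -0.4250 < 0.
Iterate (Newton) starting at β = 0.48:
  β = 0.4800: g = 0.11113, g' = -0.7631 → β = 0.6256
  β = 0.6256: g = 0.00024, g' = -0.7806 → β = 0.6259
Converged at β = 0.6259.

β = 0.6259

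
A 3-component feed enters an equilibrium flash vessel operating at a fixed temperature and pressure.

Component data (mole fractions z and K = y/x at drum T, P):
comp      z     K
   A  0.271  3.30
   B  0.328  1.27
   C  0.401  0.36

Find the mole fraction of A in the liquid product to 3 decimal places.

x_A = 0.128

Rachford–Rice: g(ψ) = Σ zᵢ(Kᵢ−1)/(1+ψ(Kᵢ−1)) = 0.
Feasibility: ΣzᵢKᵢ = 1.455, Σzᵢ/Kᵢ = 1.454 — both > 1, two phases present.
Iterate (Newton) starting at ψ = 0.5:
  ψ = 0.500: g = -0.0095, g' = -0.684 → ψ = 0.486
Converged at ψ = 0.486.
Compositions from xᵢ = zᵢ/(1+ψ(Kᵢ−1)), yᵢ = Kᵢxᵢ:
  A: x = 0.128, y = 0.422
  B: x = 0.290, y = 0.368
  C: x = 0.582, y = 0.210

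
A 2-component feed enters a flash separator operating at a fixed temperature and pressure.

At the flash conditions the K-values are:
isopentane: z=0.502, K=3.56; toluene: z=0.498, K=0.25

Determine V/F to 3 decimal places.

Binary case is linear: z₁(K₁−1)(1+V/F(K₂−1)) + z₂(K₂−1)(1+V/F(K₁−1)) = 0
⇒ V/F = [z₁(K₁−1)+z₂(K₂−1)] / [−(K₁−1)(K₂−1)] = 0.9116/1.9200 = 0.475

V/F = 0.475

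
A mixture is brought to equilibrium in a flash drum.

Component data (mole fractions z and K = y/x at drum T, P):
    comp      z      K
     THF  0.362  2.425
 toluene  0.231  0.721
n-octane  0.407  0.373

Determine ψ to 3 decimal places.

ψ = 0.263

Rachford–Rice: g(ψ) = Σ zᵢ(Kᵢ−1)/(1+ψ(Kᵢ−1)) = 0.
Feasibility: ΣzᵢKᵢ = 1.196, Σzᵢ/Kᵢ = 1.561 — both > 1, two phases present.
Newton iteration, ψ⁰ = 0.68:
  ψ = 0.680: g = -0.2624, g' = -0.703 → ψ = 0.307
  ψ = 0.307: g = -0.0276, g' = -0.623 → ψ = 0.263
Converged at ψ = 0.263.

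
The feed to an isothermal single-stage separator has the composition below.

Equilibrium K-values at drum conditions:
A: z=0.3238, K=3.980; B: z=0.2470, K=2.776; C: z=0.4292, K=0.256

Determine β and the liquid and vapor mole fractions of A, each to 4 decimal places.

β = 0.5861, x_A = 0.1179, y_A = 0.4692

Material balance + equilibrium reduce to Σ zᵢ(Kᵢ−1)/(1+β(Kᵢ−1)) = 0.
Check two-phase: ΣzᵢKᵢ = 2.0843 > 1 and Σzᵢ/Kᵢ = 1.8469 > 1, so g(0) = 1.0843 > 0 and g(1) = -0.8469 < 0.
Newton iteration, β⁰ = 0.5:
  β = 0.5000: g = 0.11139, g' = -1.2847 → β = 0.5867
  β = 0.5867: g = -0.00077, g' = -1.3157 → β = 0.5861
Converged at β = 0.5861.
Compositions from xᵢ = zᵢ/(1+β(Kᵢ−1)), yᵢ = Kᵢxᵢ:
  A: x = 0.1179, y = 0.4692
  B: x = 0.1210, y = 0.3360
  C: x = 0.7611, y = 0.1948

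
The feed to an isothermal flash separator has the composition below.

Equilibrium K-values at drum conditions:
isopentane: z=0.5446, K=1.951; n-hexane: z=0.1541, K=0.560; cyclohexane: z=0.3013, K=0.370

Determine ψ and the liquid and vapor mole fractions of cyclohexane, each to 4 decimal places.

Material balance + equilibrium reduce to Σ zᵢ(Kᵢ−1)/(1+ψ(Kᵢ−1)) = 0.
Feasibility: ΣzᵢKᵢ = 1.2603, Σzᵢ/Kᵢ = 1.3686 — both > 1, two phases present.
Newton–Raphson from ψ = 0.5:
  ψ = 0.5000: g = -0.01303, g' = -0.5301 → ψ = 0.4754
  ψ = 0.4754: g = -0.00007, g' = -0.5250 → ψ = 0.4753
Converged at ψ = 0.4753.
Compositions from xᵢ = zᵢ/(1+ψ(Kᵢ−1)), yᵢ = Kᵢxᵢ:
  isopentane: x = 0.3751, y = 0.7318
  n-hexane: x = 0.1948, y = 0.1091
  cyclohexane: x = 0.4301, y = 0.1591

ψ = 0.4753, x_cyclohexane = 0.4301, y_cyclohexane = 0.1591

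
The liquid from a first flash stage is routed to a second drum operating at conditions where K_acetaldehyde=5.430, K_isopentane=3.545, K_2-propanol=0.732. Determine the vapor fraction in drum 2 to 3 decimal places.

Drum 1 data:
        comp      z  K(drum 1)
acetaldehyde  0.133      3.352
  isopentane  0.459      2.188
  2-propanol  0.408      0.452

V/F (drum 2) = 0.802

Drum 1:
Material balance + equilibrium reduce to Σ zᵢ(Kᵢ−1)/(1+ψ₁(Kᵢ−1)) = 0.
Feasibility: ΣzᵢKᵢ = 1.635, Σzᵢ/Kᵢ = 1.152 — both > 1, two phases present.
Newton iteration, ψ₁⁰ = 0.5:
  ψ₁ = 0.500: g = 0.1779, g' = -0.643 → ψ₁ = 0.777
  ψ₁ = 0.777: g = 0.0050, g' = -0.639 → ψ₁ = 0.785
Converged at ψ₁ = 0.785.
Drum-1 compositions:
  acetaldehyde: x = 0.047, y = 0.157
  isopentane: x = 0.238, y = 0.520
  2-propanol: x = 0.716, y = 0.323
Drum-2 feed = drum-1 liquid: z₂ = (0.0467, 0.2376, 0.7157).
Drum 2:
Material balance + equilibrium reduce to Σ zᵢ(Kᵢ−1)/(1+ψ₂(Kᵢ−1)) = 0.
g(0) = ΣzᵢKᵢ − 1 = 0.620 and g(1) = 1 − Σzᵢ/Kᵢ = -0.053, so a root lies in (0, 1).
Newton iteration, ψ₂⁰ = 0.5:
  ψ₂ = 0.500: g = 0.1090, g' = -0.455 → ψ₂ = 0.739
  ψ₂ = 0.739: g = 0.0190, g' = -0.315 → ψ₂ = 0.800
  ψ₂ = 0.800: g = 0.0006, g' = -0.295 → ψ₂ = 0.802
Converged at ψ₂ = 0.802.
  acetaldehyde: x = 0.010, y = 0.056
  isopentane: x = 0.078, y = 0.277
  2-propanol: x = 0.912, y = 0.667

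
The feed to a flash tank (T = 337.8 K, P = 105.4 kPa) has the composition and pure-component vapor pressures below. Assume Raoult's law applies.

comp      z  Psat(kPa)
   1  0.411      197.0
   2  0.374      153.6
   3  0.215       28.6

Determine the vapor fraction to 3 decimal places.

ψ = 0.747

Raoult's law: Kᵢ = Pᵢˢᵃᵗ/P = Pᵢˢᵃᵗ/105.4.
  K_1 = 197.0/105.4 = 1.86907, K_2 = 153.6/105.4 = 1.45731, K_3 = 28.6/105.4 = 0.27135
Let ψ = V/F and solve Σ zᵢ(Kᵢ−1)/(1+ψ(Kᵢ−1)) = 0.
Check two-phase: ΣzᵢKᵢ = 1.372 > 1 and Σzᵢ/Kᵢ = 1.269 > 1, so g(0) = 0.372 > 0 and g(1) = -0.269 < 0.
Newton–Raphson from ψ = 0.5:
  ψ = 0.500: g = 0.1417, g' = -0.485 → ψ = 0.792
  ψ = 0.792: g = -0.0334, g' = -0.790 → ψ = 0.750
  ψ = 0.750: g = -0.0017, g' = -0.712 → ψ = 0.747
Converged at ψ = 0.747.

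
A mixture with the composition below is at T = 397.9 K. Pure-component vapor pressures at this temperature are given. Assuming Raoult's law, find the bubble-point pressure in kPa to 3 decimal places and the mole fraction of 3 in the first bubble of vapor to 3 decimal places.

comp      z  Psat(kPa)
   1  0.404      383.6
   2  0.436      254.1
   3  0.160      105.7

Pbub = 282.674 kPa, y_3 = 0.060

At the bubble point ψ → 0, so ΣzᵢKᵢ = 1 with Kᵢ = Pᵢˢᵃᵗ/P ⇒ P = ΣzᵢPᵢˢᵃᵗ.
P = 0.404·383.6 + 0.436·254.1 + 0.160·105.7 = 282.674 kPa
yᵢ = zᵢPᵢˢᵃᵗ/P ⇒ y_3 = 0.160·105.7/282.674 = 0.060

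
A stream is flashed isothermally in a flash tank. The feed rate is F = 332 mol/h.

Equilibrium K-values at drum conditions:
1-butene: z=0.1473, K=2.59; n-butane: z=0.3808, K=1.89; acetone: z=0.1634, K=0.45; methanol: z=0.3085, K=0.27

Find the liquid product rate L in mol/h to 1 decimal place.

L = 218.1 mol/h

Rachford–Rice: g(V/F) = Σ zᵢ(Kᵢ−1)/(1+V/F(Kᵢ−1)) = 0.
Check two-phase: ΣzᵢKᵢ = 1.2580 > 1 and Σzᵢ/Kᵢ = 1.7641 > 1, so g(0) = 0.2580 > 0 and g(1) = -0.7641 < 0.
Newton iteration, V/F⁰ = 0.58:
  V/F = 0.5800: g = -0.17717, g' = -0.8331 → V/F = 0.3673
  V/F = 0.3673: g = -0.01708, g' = -0.7043 → V/F = 0.3431
  V/F = 0.3431: g = -0.00005, g' = -0.7006 → V/F = 0.3430
Converged at V/F = 0.3430.
Then V = V/F·F = 0.3430·332 = 113.9 mol/h and L = F − V = 218.1 mol/h.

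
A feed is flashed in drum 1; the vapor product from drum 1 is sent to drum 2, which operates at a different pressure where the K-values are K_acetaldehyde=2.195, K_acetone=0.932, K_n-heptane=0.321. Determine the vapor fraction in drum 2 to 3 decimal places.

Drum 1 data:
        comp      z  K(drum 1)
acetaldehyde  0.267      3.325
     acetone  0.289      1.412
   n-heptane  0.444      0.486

V/F (drum 2) = 0.327

Drum 1:
Material balance + equilibrium reduce to Σ zᵢ(Kᵢ−1)/(1+ψ₁(Kᵢ−1)) = 0.
Check two-phase: ΣzᵢKᵢ = 1.512 > 1 and Σzᵢ/Kᵢ = 1.199 > 1, so g(0) = 0.512 > 0 and g(1) = -0.199 < 0.
Newton–Raphson from ψ₁ = 0.5:
  ψ₁ = 0.500: g = 0.0786, g' = -0.555 → ψ₁ = 0.642
  ψ₁ = 0.642: g = 0.0027, g' = -0.524 → ψ₁ = 0.647
Converged at ψ₁ = 0.647.
Drum-1 compositions:
  acetaldehyde: x = 0.107, y = 0.355
  acetone: x = 0.228, y = 0.322
  n-heptane: x = 0.665, y = 0.323
Drum-2 feed = drum-1 vapor: z₂ = (0.3545, 0.3222, 0.3233).
Drum 2:
Rachford–Rice: g(ψ₂) = Σ zᵢ(Kᵢ−1)/(1+ψ₂(Kᵢ−1)) = 0.
g(0) = ΣzᵢKᵢ − 1 = 0.182 and g(1) = 1 − Σzᵢ/Kᵢ = -0.514, so a root lies in (0, 1).
Iterate (Newton) starting at ψ₂ = 0.5:
  ψ₂ = 0.500: g = -0.0898, g' = -0.542 → ψ₂ = 0.334
  ψ₂ = 0.334: g = -0.0036, g' = -0.509 → ψ₂ = 0.327
Converged at ψ₂ = 0.327.
  acetaldehyde: x = 0.255, y = 0.559
  acetone: x = 0.330, y = 0.307
  n-heptane: x = 0.416, y = 0.133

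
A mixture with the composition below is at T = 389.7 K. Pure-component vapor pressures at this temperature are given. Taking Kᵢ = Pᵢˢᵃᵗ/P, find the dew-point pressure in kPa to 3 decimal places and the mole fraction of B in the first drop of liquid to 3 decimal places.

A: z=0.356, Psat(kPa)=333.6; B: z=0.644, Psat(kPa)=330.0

Pdew = 331.273 kPa, x_B = 0.646

At the dew point ψ → 1, so Σzᵢ/Kᵢ = 1 with Kᵢ = Pᵢˢᵃᵗ/P ⇒ 1/P = Σzᵢ/Pᵢˢᵃᵗ.
1/P = 0.356/333.6 + 0.644/330.0 = 0.003019 ⇒ P = 331.273 kPa
xᵢ = zᵢP/Pᵢˢᵃᵗ ⇒ x_B = 0.644·331.273/330.0 = 0.646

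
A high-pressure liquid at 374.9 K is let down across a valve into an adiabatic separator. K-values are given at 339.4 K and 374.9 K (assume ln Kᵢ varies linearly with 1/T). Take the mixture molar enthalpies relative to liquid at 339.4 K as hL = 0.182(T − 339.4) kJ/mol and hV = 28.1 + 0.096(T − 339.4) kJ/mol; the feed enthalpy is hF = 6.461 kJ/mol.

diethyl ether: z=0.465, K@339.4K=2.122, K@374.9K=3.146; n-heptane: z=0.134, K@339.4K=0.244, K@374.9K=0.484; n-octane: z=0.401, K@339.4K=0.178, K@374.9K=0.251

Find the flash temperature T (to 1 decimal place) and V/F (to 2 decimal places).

Adiabatic flash: solve Rachford–Rice at each trial T, then check hF = ψ·hV(T) + (1−ψ)·hL(T).
  T = 339.4 K: K = (2.122, 0.244, 0.178), RR gives ψ = 0.100, H_out = 2.822 kJ/mol
  T = 374.9 K: K = (3.146, 0.484, 0.251), RR gives ψ = 0.419, H_out = 16.945 kJ/mol
  T = 357.1 K: K = (2.608, 0.349, 0.213), RR gives ψ = 0.284, H_out = 10.767 kJ/mol
  T = 348.2 K: K = (2.357, 0.293, 0.195), RR gives ψ = 0.201, H_out = 7.106 kJ/mol
  T = 343.8 K: K = (2.238, 0.268, 0.186), RR gives ψ = 0.154, H_out = 5.068 kJ/mol
  T = 346.0 K: K = (2.297, 0.280, 0.191), RR gives ψ = 0.178, H_out = 6.110 kJ/mol
Linear interpolation between T = 346.0 (H_out = 6.110) and T = 348.2 (H_out = 7.106) on hF = 6.461 gives T ≈ 346.8 K, at which ψ = 0.19.

T = 346.8 K, V/F = 0.19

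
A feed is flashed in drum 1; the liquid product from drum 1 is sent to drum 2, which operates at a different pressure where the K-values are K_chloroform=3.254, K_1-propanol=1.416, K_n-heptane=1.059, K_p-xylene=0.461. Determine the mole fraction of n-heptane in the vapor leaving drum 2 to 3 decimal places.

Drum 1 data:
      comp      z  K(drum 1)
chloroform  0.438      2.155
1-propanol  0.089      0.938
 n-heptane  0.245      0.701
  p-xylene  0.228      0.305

Drum 1:
Let ψ₁ = V/F and solve Σ zᵢ(Kᵢ−1)/(1+ψ₁(Kᵢ−1)) = 0.
Check two-phase: ΣzᵢKᵢ = 1.269 > 1 and Σzᵢ/Kᵢ = 1.395 > 1, so g(0) = 0.269 > 0 and g(1) = -0.395 < 0.
Newton–Raphson from ψ₁ = 0.56:
  ψ₁ = 0.560: g = -0.0459, g' = -0.543 → ψ₁ = 0.475
  ψ₁ = 0.475: g = -0.0011, g' = -0.519 → ψ₁ = 0.473
Converged at ψ₁ = 0.473.
Drum-1 compositions:
  chloroform: x = 0.283, y = 0.610
  1-propanol: x = 0.092, y = 0.086
  n-heptane: x = 0.285, y = 0.200
  p-xylene: x = 0.340, y = 0.104
Drum-2 feed = drum-1 liquid: z₂ = (0.2832, 0.0917, 0.2854, 0.3397).
Drum 2:
Material balance + equilibrium reduce to Σ zᵢ(Kᵢ−1)/(1+ψ₂(Kᵢ−1)) = 0.
g(0) = ΣzᵢKᵢ − 1 = 0.510 and g(1) = 1 − Σzᵢ/Kᵢ = -0.158, so a root lies in (0, 1).
Newton iteration, ψ₂⁰ = 0.5:
  ψ₂ = 0.500: g = 0.0974, g' = -0.515 → ψ₂ = 0.689
  ψ₂ = 0.689: g = 0.0045, g' = -0.481 → ψ₂ = 0.699
Converged at ψ₂ = 0.699.
  chloroform: x = 0.110, y = 0.358
  1-propanol: x = 0.071, y = 0.101
  n-heptane: x = 0.274, y = 0.290
  p-xylene: x = 0.545, y = 0.251

y_n-heptane (drum 2) = 0.290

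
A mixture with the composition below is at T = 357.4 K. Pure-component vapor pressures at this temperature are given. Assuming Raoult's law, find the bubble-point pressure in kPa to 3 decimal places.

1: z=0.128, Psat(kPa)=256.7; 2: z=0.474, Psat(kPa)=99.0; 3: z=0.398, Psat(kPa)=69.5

At the bubble point ψ → 0, so ΣzᵢKᵢ = 1 with Kᵢ = Pᵢˢᵃᵗ/P ⇒ P = ΣzᵢPᵢˢᵃᵗ.
P = 0.128·256.7 + 0.474·99.0 + 0.398·69.5 = 107.445 kPa

Pbub = 107.445 kPa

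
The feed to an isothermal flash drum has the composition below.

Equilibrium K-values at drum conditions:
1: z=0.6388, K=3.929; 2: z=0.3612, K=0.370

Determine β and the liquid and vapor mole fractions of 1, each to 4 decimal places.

Binary case is linear: z₁(K₁−1)(1+β(K₂−1)) + z₂(K₂−1)(1+β(K₁−1)) = 0
⇒ β = [z₁(K₁−1)+z₂(K₂−1)] / [−(K₁−1)(K₂−1)] = 1.64349/1.84527 = 0.8906
Compositions from xᵢ = zᵢ/(1+β(Kᵢ−1)), yᵢ = Kᵢxᵢ:
  1: x = 0.1770, y = 0.6955
  2: x = 0.8230, y = 0.3045

β = 0.8906, x_1 = 0.1770, y_1 = 0.6955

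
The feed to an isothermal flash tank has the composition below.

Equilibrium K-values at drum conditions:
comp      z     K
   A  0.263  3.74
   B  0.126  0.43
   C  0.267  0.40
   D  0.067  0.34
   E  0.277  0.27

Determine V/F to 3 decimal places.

V/F = 0.136

Material balance + equilibrium reduce to Σ zᵢ(Kᵢ−1)/(1+V/F(Kᵢ−1)) = 0.
Check two-phase: ΣzᵢKᵢ = 1.242 > 1 and Σzᵢ/Kᵢ = 2.254 > 1, so g(0) = 0.242 > 0 and g(1) = -1.254 < 0.
Newton iteration, V/F⁰ = 0.5:
  V/F = 0.500: g = -0.4097, g' = -1.059 → V/F = 0.113
  V/F = 0.113: g = 0.0333, g' = -1.518 → V/F = 0.135
  V/F = 0.135: g = 0.0010, g' = -1.431 → V/F = 0.136
Converged at V/F = 0.136.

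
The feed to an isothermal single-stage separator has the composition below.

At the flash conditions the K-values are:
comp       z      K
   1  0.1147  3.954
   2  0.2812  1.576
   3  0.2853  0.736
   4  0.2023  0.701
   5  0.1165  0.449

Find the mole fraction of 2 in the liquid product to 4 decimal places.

x_2 = 0.2137

Iterate (Newton) starting at ψ = 0.5:
  ψ = 0.5000: g = 0.01605, g' = -0.3381 → ψ = 0.5475
  ψ = 0.5475: g = 0.00031, g' = -0.3256 → ψ = 0.5484
Converged at ψ = 0.5484.
Compositions from xᵢ = zᵢ/(1+ψ(Kᵢ−1)), yᵢ = Kᵢxᵢ:
  1: x = 0.0438, y = 0.1731
  2: x = 0.2137, y = 0.3368
  3: x = 0.3336, y = 0.2455
  4: x = 0.2420, y = 0.1696
  5: x = 0.1669, y = 0.0750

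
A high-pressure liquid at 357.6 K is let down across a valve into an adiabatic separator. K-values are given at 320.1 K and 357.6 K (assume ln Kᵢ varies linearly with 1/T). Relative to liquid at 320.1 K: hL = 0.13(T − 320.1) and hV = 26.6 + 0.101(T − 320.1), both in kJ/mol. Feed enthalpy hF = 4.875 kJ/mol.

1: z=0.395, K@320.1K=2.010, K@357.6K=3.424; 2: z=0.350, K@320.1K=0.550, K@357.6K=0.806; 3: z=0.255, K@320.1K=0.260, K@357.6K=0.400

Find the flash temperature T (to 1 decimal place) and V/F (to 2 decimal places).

T = 323.5 K, V/F = 0.17

Adiabatic flash: solve Rachford–Rice at each trial T, then check hF = ψ·hV(T) + (1−ψ)·hL(T).
  T = 320.1 K: K = (2.010, 0.550, 0.260), RR gives ψ = 0.089, H_out = 2.366 kJ/mol
  T = 357.6 K: K = (3.424, 0.806, 0.400), RR gives ψ = 0.721, H_out = 23.264 kJ/mol
  T = 338.9 K: K = (2.664, 0.673, 0.327), RR gives ψ = 0.443, H_out = 13.983 kJ/mol
  T = 329.5 K: K = (2.323, 0.610, 0.292), RR gives ψ = 0.285, H_out = 8.729 kJ/mol
  T = 324.8 K: K = (2.163, 0.580, 0.276), RR gives ψ = 0.194, H_out = 5.743 kJ/mol
  T = 322.5 K: K = (2.087, 0.565, 0.268), RR gives ψ = 0.145, H_out = 4.149 kJ/mol
Linear interpolation between T = 322.5 (H_out = 4.149) and T = 324.8 (H_out = 5.743) on hF = 4.875 gives T ≈ 323.5 K, at which ψ = 0.17.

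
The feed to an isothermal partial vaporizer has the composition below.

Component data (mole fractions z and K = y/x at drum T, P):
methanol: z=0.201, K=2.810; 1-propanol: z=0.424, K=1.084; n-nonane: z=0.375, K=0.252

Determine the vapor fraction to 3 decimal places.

ψ = 0.158

Material balance + equilibrium reduce to Σ zᵢ(Kᵢ−1)/(1+ψ(Kᵢ−1)) = 0.
Check two-phase: ΣzᵢKᵢ = 1.119 > 1 and Σzᵢ/Kᵢ = 1.951 > 1, so g(0) = 0.119 > 0 and g(1) = -0.951 < 0.
Newton iteration, ψ⁰ = 0.5:
  ψ = 0.500: g = -0.2229, g' = -0.720 → ψ = 0.190
  ψ = 0.190: g = -0.0213, g' = -0.652 → ψ = 0.158
Converged at ψ = 0.158.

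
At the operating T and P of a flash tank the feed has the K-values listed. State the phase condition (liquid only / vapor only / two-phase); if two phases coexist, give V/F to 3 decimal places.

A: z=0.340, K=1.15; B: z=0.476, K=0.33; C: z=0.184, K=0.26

ΣzᵢKᵢ = 0.596; Σzᵢ/Kᵢ = 2.446.
Since ΣzᵢKᵢ < 1 the mixture is below its bubble point — single liquid phase.

liquid only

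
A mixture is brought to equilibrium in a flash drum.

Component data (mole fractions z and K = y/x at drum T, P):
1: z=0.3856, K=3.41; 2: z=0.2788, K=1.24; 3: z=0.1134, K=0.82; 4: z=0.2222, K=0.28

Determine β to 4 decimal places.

β = 0.7690

Let β = V/F and solve Σ zᵢ(Kᵢ−1)/(1+β(Kᵢ−1)) = 0.
Feasibility: ΣzᵢKᵢ = 1.8158, Σzᵢ/Kᵢ = 1.2698 — both > 1, two phases present.
Newton–Raphson from β = 0.55:
  β = 0.5500: g = 0.17119, g' = -0.7469 → β = 0.7792
  β = 0.7792: g = -0.00890, g' = -0.8845 → β = 0.7691
  β = 0.7691: g = -0.00007, g' = -0.8699 → β = 0.7690
Converged at β = 0.7690.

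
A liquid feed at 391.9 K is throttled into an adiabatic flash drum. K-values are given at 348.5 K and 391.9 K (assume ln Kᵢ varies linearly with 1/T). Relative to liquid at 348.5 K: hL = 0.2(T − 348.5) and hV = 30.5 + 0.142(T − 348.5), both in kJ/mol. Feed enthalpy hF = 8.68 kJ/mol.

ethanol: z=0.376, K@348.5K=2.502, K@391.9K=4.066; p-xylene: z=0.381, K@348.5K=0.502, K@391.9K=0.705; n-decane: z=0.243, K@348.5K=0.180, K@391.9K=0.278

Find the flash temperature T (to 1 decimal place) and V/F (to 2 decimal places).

Adiabatic flash: solve Rachford–Rice at each trial T, then check hF = ψ·hV(T) + (1−ψ)·hL(T).
  T = 348.5 K: K = (2.502, 0.502, 0.180), RR gives ψ = 0.183, H_out = 5.574 kJ/mol
  T = 391.9 K: K = (4.066, 0.705, 0.278), RR gives ψ = 0.554, H_out = 24.196 kJ/mol
  T = 370.2 K: K = (3.235, 0.601, 0.227), RR gives ψ = 0.390, H_out = 15.737 kJ/mol
  T = 359.4 K: K = (2.858, 0.551, 0.203), RR gives ψ = 0.296, H_out = 11.014 kJ/mol
  T = 353.9 K: K = (2.675, 0.526, 0.191), RR gives ψ = 0.242, H_out = 8.378 kJ/mol
  T = 356.6 K: K = (2.764, 0.538, 0.197), RR gives ψ = 0.269, H_out = 9.696 kJ/mol
  T = 355.2 K: K = (2.718, 0.532, 0.194), RR gives ψ = 0.255, H_out = 9.019 kJ/mol
Linear interpolation between T = 353.9 (H_out = 8.378) and T = 355.2 (H_out = 9.019) on hF = 8.68 gives T ≈ 354.5 K, at which ψ = 0.25.

T = 354.5 K, V/F = 0.25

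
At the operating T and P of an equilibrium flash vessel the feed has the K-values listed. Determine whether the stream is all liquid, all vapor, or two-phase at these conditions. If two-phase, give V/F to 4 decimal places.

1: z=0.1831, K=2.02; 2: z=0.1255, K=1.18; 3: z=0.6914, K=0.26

all liquid

ΣzᵢKᵢ = 0.6977; Σzᵢ/Kᵢ = 2.8562.
Since ΣzᵢKᵢ < 1 the mixture is below its bubble point — single liquid phase.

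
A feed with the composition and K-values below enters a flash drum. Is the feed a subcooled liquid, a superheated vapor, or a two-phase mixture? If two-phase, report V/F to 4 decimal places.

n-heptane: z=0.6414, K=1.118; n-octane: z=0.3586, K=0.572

subcooled liquid

ΣzᵢKᵢ = 0.9222; Σzᵢ/Kᵢ = 1.2006.
Since ΣzᵢKᵢ < 1 the mixture is below its bubble point — single liquid phase.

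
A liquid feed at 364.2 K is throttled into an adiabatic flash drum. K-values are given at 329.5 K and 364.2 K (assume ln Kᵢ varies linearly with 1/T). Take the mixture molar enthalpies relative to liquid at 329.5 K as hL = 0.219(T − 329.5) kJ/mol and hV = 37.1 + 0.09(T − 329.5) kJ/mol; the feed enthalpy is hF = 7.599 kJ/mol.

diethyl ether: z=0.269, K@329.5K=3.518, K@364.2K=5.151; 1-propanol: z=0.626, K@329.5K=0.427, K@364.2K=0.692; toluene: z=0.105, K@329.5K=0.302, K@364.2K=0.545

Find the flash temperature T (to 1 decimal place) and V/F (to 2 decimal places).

T = 332.2 K, V/F = 0.19

Adiabatic flash: solve Rachford–Rice at each trial T, then check hF = ψ·hV(T) + (1−ψ)·hL(T).
  T = 329.5 K: K = (3.518, 0.427, 0.302), RR gives ψ = 0.165, H_out = 6.107 kJ/mol
  T = 364.2 K: K = (5.151, 0.692, 0.545), RR gives ψ = 0.635, H_out = 28.331 kJ/mol
  T = 346.9 K: K = (4.300, 0.551, 0.412), RR gives ψ = 0.350, H_out = 16.024 kJ/mol
  T = 338.2 K: K = (3.899, 0.486, 0.354), RR gives ψ = 0.252, H_out = 10.986 kJ/mol
  T = 333.9 K: K = (3.709, 0.456, 0.328), RR gives ψ = 0.208, H_out = 8.574 kJ/mol
  T = 331.7 K: K = (3.613, 0.442, 0.315), RR gives ψ = 0.186, H_out = 7.343 kJ/mol
Linear interpolation between T = 331.7 (H_out = 7.343) and T = 333.9 (H_out = 8.574) on hF = 7.599 gives T ≈ 332.2 K, at which ψ = 0.19.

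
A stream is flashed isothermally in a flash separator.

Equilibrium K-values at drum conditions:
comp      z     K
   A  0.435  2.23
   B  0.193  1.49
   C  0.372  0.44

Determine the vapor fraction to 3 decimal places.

Iterate (Newton) starting at ψ = 0.33:
  ψ = 0.330: g = 0.2064, g' = -0.543 → ψ = 0.710
  ψ = 0.710: g = 0.0098, g' = -0.535 → ψ = 0.729
Converged at ψ = 0.729.

ψ = 0.729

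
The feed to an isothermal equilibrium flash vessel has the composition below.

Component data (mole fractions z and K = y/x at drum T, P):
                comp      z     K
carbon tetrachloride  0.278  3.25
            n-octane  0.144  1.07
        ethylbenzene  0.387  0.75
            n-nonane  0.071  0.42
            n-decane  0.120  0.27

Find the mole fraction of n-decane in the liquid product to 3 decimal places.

x_n-decane = 0.188

Let β = V/F and solve Σ zᵢ(Kᵢ−1)/(1+β(Kᵢ−1)) = 0.
Check two-phase: ΣzᵢKᵢ = 1.410 > 1 and Σzᵢ/Kᵢ = 1.350 > 1, so g(0) = 0.410 > 0 and g(1) = -0.350 < 0.
Newton–Raphson from β = 0.5:
  β = 0.500: g = -0.0024, g' = -0.550 → β = 0.496
Converged at β = 0.496.
Compositions from xᵢ = zᵢ/(1+β(Kᵢ−1)), yᵢ = Kᵢxᵢ:
  carbon tetrachloride: x = 0.131, y = 0.427
  n-octane: x = 0.139, y = 0.149
  ethylbenzene: x = 0.442, y = 0.331
  n-nonane: x = 0.100, y = 0.042
  n-decane: x = 0.188, y = 0.051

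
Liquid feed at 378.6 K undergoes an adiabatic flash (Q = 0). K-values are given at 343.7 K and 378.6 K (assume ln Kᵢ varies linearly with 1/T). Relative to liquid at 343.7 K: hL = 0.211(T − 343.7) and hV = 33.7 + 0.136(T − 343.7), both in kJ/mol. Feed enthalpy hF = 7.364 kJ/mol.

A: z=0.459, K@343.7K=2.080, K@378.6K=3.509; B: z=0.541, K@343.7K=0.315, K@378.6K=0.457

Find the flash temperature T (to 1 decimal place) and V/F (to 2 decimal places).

T = 345.7 K, V/F = 0.21

Adiabatic flash: solve Rachford–Rice at each trial T, then check hF = ψ·hV(T) + (1−ψ)·hL(T).
  T = 343.7 K: K = (2.080, 0.315), RR gives ψ = 0.169, H_out = 5.700 kJ/mol
  T = 378.6 K: K = (3.509, 0.457), RR gives ψ = 0.630, H_out = 26.936 kJ/mol
  T = 361.1 K: K = (2.734, 0.383), RR gives ψ = 0.431, H_out = 17.649 kJ/mol
  T = 352.4 K: K = (2.393, 0.348), RR gives ψ = 0.316, H_out = 12.264 kJ/mol
  T = 348.0 K: K = (2.231, 0.331), RR gives ψ = 0.247, H_out = 9.143 kJ/mol
  T = 345.9 K: K = (2.156, 0.323), RR gives ψ = 0.210, H_out = 7.519 kJ/mol
Linear interpolation between T = 343.7 (H_out = 5.700) and T = 345.9 (H_out = 7.519) on hF = 7.364 gives T ≈ 345.7 K, at which ψ = 0.21.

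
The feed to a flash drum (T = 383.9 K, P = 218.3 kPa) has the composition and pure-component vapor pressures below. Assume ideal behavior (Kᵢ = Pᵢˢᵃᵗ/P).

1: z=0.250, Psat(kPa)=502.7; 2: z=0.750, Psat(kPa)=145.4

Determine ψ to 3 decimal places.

ψ = 0.173

Raoult's law: Kᵢ = Pᵢˢᵃᵗ/P = Pᵢˢᵃᵗ/218.3.
  K_1 = 502.7/218.3 = 2.30279, K_2 = 145.4/218.3 = 0.66606
Rachford–Rice: g(ψ) = Σ zᵢ(Kᵢ−1)/(1+ψ(Kᵢ−1)) = 0.
g(0) = ΣzᵢKᵢ − 1 = 0.075 and g(1) = 1 − Σzᵢ/Kᵢ = -0.235, so a root lies in (0, 1).
Iterate (Newton) starting at ψ = 0.5:
  ψ = 0.500: g = -0.1034, g' = -0.276 → ψ = 0.125
  ψ = 0.125: g = 0.0186, g' = -0.405 → ψ = 0.171
  ψ = 0.171: g = 0.0006, g' = -0.378 → ψ = 0.173
Converged at ψ = 0.173.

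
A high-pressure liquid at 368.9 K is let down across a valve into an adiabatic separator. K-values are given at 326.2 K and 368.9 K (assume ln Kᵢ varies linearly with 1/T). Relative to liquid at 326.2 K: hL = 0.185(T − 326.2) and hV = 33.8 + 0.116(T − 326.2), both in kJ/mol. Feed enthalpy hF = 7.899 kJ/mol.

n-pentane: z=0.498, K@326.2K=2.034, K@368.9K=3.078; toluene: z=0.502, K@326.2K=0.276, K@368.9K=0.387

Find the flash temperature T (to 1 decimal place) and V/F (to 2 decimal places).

T = 328.0 K, V/F = 0.22

Adiabatic flash: solve Rachford–Rice at each trial T, then check hF = ψ·hV(T) + (1−ψ)·hL(T).
  T = 326.2 K: K = (2.034, 0.276), RR gives ψ = 0.202, H_out = 6.840 kJ/mol
  T = 368.9 K: K = (3.078, 0.387), RR gives ψ = 0.571, H_out = 25.511 kJ/mol
  T = 347.5 K: K = (2.533, 0.330), RR gives ψ = 0.416, H_out = 17.387 kJ/mol
  T = 336.9 K: K = (2.279, 0.303), RR gives ψ = 0.322, H_out = 12.618 kJ/mol
  T = 331.5 K: K = (2.154, 0.289), RR gives ψ = 0.266, H_out = 9.858 kJ/mol
  T = 328.9 K: K = (2.095, 0.283), RR gives ψ = 0.236, H_out = 8.421 kJ/mol
  T = 327.5 K: K = (2.063, 0.279), RR gives ψ = 0.219, H_out = 7.613 kJ/mol
Linear interpolation between T = 327.5 (H_out = 7.613) and T = 328.9 (H_out = 8.421) on hF = 7.899 gives T ≈ 328.0 K, at which ψ = 0.22.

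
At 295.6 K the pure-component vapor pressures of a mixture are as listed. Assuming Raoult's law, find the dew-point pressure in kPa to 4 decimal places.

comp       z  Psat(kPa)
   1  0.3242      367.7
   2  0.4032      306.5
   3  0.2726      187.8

At the dew point ψ → 1, so Σzᵢ/Kᵢ = 1 with Kᵢ = Pᵢˢᵃᵗ/P ⇒ 1/P = Σzᵢ/Pᵢˢᵃᵗ.
1/P = 0.3242/367.7 + 0.4032/306.5 + 0.2726/187.8 = 0.0036487 ⇒ P = 274.0673 kPa

Pdew = 274.0673 kPa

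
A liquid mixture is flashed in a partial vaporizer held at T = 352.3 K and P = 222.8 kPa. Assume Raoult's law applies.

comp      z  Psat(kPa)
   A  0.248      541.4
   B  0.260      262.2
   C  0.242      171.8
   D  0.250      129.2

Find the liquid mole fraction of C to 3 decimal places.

x_C = 0.289

Raoult's law: Kᵢ = Pᵢˢᵃᵗ/P = Pᵢˢᵃᵗ/222.8.
  K_A = 541.4/222.8 = 2.42998, K_B = 262.2/222.8 = 1.17684, K_C = 171.8/222.8 = 0.77110, K_D = 129.2/222.8 = 0.57989
Material balance + equilibrium reduce to Σ zᵢ(Kᵢ−1)/(1+β(Kᵢ−1)) = 0.
Feasibility: ΣzᵢKᵢ = 1.240, Σzᵢ/Kᵢ = 1.068 — both > 1, two phases present.
Newton iteration, β⁰ = 0.5:
  β = 0.500: g = 0.0535, g' = -0.266 → β = 0.701
  β = 0.701: g = 0.0031, g' = -0.240 → β = 0.714
Converged at β = 0.714.
Compositions from xᵢ = zᵢ/(1+β(Kᵢ−1)), yᵢ = Kᵢxᵢ:
  A: x = 0.123, y = 0.298
  B: x = 0.231, y = 0.272
  C: x = 0.289, y = 0.223
  D: x = 0.357, y = 0.207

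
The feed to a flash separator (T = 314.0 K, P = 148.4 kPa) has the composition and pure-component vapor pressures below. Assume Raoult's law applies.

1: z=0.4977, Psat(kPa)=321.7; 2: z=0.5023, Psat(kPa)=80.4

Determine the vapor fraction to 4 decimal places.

Raoult's law: Kᵢ = Pᵢˢᵃᵗ/P = Pᵢˢᵃᵗ/148.4.
  K_1 = 321.7/148.4 = 2.167790, K_2 = 80.4/148.4 = 0.541779
Material balance + equilibrium reduce to Σ zᵢ(Kᵢ−1)/(1+ψ(Kᵢ−1)) = 0.
Check two-phase: ΣzᵢKᵢ = 1.3510 > 1 and Σzᵢ/Kᵢ = 1.1567 > 1, so g(0) = 0.3510 > 0 and g(1) = -0.1567 < 0.
Newton–Raphson from ψ = 0.5:
  ψ = 0.5000: g = 0.06838, g' = -0.4480 → ψ = 0.6526
  ψ = 0.6526: g = 0.00147, g' = -0.4332 → ψ = 0.6560
Converged at ψ = 0.6560.

ψ = 0.6560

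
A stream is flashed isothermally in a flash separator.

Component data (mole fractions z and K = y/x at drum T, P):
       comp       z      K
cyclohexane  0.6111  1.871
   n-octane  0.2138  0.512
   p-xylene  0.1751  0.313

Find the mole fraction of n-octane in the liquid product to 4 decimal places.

x_n-octane = 0.3013

Rachford–Rice: g(β) = Σ zᵢ(Kᵢ−1)/(1+β(Kᵢ−1)) = 0.
g(0) = ΣzᵢKᵢ − 1 = 0.3076 and g(1) = 1 − Σzᵢ/Kᵢ = -0.3036, so a root lies in (0, 1).
Iterate (Newton) starting at β = 0.32:
  β = 0.3200: g = 0.13842, g' = -0.4908 → β = 0.6020
  β = 0.6020: g = -0.00370, g' = -0.5419 → β = 0.5952
Converged at β = 0.5952.
Compositions from xᵢ = zᵢ/(1+β(Kᵢ−1)), yᵢ = Kᵢxᵢ:
  cyclohexane: x = 0.4025, y = 0.7530
  n-octane: x = 0.3013, y = 0.1543
  p-xylene: x = 0.2962, y = 0.0927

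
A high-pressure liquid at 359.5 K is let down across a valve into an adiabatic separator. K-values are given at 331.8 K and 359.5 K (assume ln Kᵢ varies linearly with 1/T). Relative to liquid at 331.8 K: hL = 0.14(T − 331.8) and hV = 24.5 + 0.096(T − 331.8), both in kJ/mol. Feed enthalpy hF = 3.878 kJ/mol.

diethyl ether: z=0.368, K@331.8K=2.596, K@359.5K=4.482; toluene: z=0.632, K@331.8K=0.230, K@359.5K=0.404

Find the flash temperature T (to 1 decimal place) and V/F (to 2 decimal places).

Adiabatic flash: solve Rachford–Rice at each trial T, then check hF = ψ·hV(T) + (1−ψ)·hL(T).
  T = 331.8 K: K = (2.596, 0.230), RR gives ψ = 0.082, H_out = 2.007 kJ/mol
  T = 359.5 K: K = (4.482, 0.404), RR gives ψ = 0.436, H_out = 14.027 kJ/mol
  T = 345.6 K: K = (3.445, 0.308), RR gives ψ = 0.273, H_out = 8.462 kJ/mol
  T = 338.7 K: K = (2.999, 0.267), RR gives ψ = 0.186, H_out = 5.464 kJ/mol
  T = 335.2 K: K = (2.789, 0.248), RR gives ψ = 0.136, H_out = 3.788 kJ/mol
  T = 336.9 K: K = (2.890, 0.257), RR gives ψ = 0.161, H_out = 4.619 kJ/mol
Linear interpolation between T = 335.2 (H_out = 3.788) and T = 336.9 (H_out = 4.619) on hF = 3.878 gives T ≈ 335.4 K, at which ψ = 0.14.

T = 335.4 K, V/F = 0.14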